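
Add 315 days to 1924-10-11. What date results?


Start: 1924-10-11, add 315 days
October 1924 has 31 days: 31 - 11 = 20 days to October 31 -> 295 left
November 1924 has 30 days -> 265 left
December 1924 has 31 days -> 234 left
January 1925 has 31 days -> 203 left
February 1925 has 28 days -> 175 left
March 1925 has 31 days -> 144 left
April 1925 has 30 days -> 114 left
May 1925 has 31 days -> 83 left
June 1925 has 30 days -> 53 left
July 1925 has 31 days -> 22 left
August 1925: 22 <= 31 -> lands on August 22

Result: 1925-08-22


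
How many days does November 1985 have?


November 1985

30 days


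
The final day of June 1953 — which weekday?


June 1953 has 30 days
Anchor: Jan 1, 1953. With p = 1953 - 1 = 1952: (p + p//4 - p//100 + p//400) mod 7 = (1952 + 488 - 19 + 4) mod 7 = 2425 mod 7 = 3 -> Thursday (Mon=0 ... Sun=6)
Days before June (Jan-May): 151; June 1 index = (3 + 151) mod 7 = 0 -> Monday
Last day offset: 30 - 1 = 29 days
Weekday index = (0 + 29) mod 7 = 1

Tuesday, June 30


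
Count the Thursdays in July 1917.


July 1917 has 31 days
Anchor: Jan 1, 1917. With p = 1917 - 1 = 1916: (p + p//4 - p//100 + p//400) mod 7 = (1916 + 479 - 19 + 4) mod 7 = 2380 mod 7 = 0 -> Monday (Mon=0 ... Sun=6)
Days before July (Jan-Jun): 181; July 1 index = (0 + 181) mod 7 = 6 -> Sunday
First Thursday is July 5
Thursdays: 5, 12, 19, 26

4 Thursdays


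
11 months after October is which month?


October is month 10
10 + 11 = 21; wrap: 21 - 12 = 9

September


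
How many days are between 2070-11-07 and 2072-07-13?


From 2070-11-07 to 2072-07-13
2070-11-07: days before November = 31 + 28 + 31 + 30 + 31 + 30 + 31 + 31 + 30 + 31 = 304 (2070 is not a leap year); day of year = 304 + 7 = 311
2072-07-13: days before July = 31 + 29 + 31 + 30 + 31 + 30 = 182 (2072 is a leap year); day of year = 182 + 13 = 195
Rest of 2070: 365 - 311 = 54
Full years 2071 (365): 365
Total = 54 + 365 + 195 = 614

614 days


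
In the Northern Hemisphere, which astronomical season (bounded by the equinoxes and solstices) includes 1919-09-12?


Date: September 12
Astronomical Summer (approx.; exact equinox/solstice day varies by year): June 21 to September 21
September 12 falls within the Summer window

Summer


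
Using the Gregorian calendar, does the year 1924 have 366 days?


Gregorian leap year rule: divisible by 4, but not by 100, unless also by 400.
1924 is divisible by 4 but not 100 -> leap year

Yes


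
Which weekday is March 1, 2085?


Target: March 1, 2085
Anchor: Jan 1, 2085. With p = 2085 - 1 = 2084: (p + p//4 - p//100 + p//400) mod 7 = (2084 + 521 - 20 + 5) mod 7 = 2590 mod 7 = 0 -> Monday (Mon=0 ... Sun=6)
Days before March (Jan-Feb): 59 days
Weekday index = (0 + 59) mod 7 = 3

Thursday


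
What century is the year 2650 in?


Century = (year - 1) // 100 + 1
= (2650 - 1) // 100 + 1
= 2649 // 100 + 1
= 26 + 1

27th century


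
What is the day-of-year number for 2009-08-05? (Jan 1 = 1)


Date: August 5, 2009
Days in months 1 through 7: 212
Plus 5 days in August

Day of year: 217


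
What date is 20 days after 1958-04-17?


Start: 1958-04-17, add 20 days
April 1958 has 30 days: 30 - 17 = 13 days to April 30 -> 7 left
May 1958: 7 <= 31 -> lands on May 7

Result: 1958-05-07


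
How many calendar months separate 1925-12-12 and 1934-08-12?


From December 1925 to August 1934
9 years * 12 = 108 months, minus 4 months = 104

104 months


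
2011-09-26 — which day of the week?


Date: September 26, 2011
Anchor: Jan 1, 2011. With p = 2011 - 1 = 2010: (p + p//4 - p//100 + p//400) mod 7 = (2010 + 502 - 20 + 5) mod 7 = 2497 mod 7 = 5 -> Saturday (Mon=0 ... Sun=6)
Days before September (Jan-Aug): 243; offset = 243 + 26 - 1 = 268
Weekday index = (5 + 268) mod 7 = 0

Day of the week: Monday


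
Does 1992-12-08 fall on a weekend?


Anchor: Jan 1, 1992. With p = 1992 - 1 = 1991: (p + p//4 - p//100 + p//400) mod 7 = (1991 + 497 - 19 + 4) mod 7 = 2473 mod 7 = 2 -> Wednesday (Mon=0 ... Sun=6)
Day of year: 343; offset = 342
Weekday index = (2 + 342) mod 7 = 1 -> Tuesday
Weekend days: Saturday, Sunday

No


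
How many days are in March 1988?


March 1988

31 days


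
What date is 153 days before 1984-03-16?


Start: 1984-03-16, subtract 153 days
Back 16 days from March 16 reaches February 29, 1984 -> 137 left
February 1984 has 29 days -> back to January 31, 1984 -> 108 left
January 1984 has 31 days -> back to December 31, 1983 -> 77 left
December 1983 has 31 days -> back to November 30, 1983 -> 46 left
November 1983 has 30 days -> back to October 31, 1983 -> 16 left
October 1983: 31 - 16 = 15 -> lands on October 15

Result: 1983-10-15


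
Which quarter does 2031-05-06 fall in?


Month: May (month 5)
Q1: Jan-Mar, Q2: Apr-Jun, Q3: Jul-Sep, Q4: Oct-Dec

Q2


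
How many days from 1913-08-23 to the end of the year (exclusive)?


Day of year: 235 of 365
Remaining = 365 - 235

130 days


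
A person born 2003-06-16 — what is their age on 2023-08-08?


Birth: 2003-06-16
Reference: 2023-08-08
Year difference: 2023 - 2003 = 20

20 years old


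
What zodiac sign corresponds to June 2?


Date: June 2
Conventional tropical zodiac dates: Gemini from May 21 onward; Cancer starts June 21
June 2 falls within the Gemini range

Gemini


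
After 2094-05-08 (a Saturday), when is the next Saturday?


Current: Saturday
Target: Saturday
Days ahead: 7

Next Saturday: 2094-05-15


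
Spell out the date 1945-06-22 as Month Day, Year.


ISO 1945-06-22 parses as year=1945, month=06, day=22
Month 6 -> June

June 22, 1945


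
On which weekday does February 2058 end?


February 2058 has 28 days
Anchor: Jan 1, 2058. With p = 2058 - 1 = 2057: (p + p//4 - p//100 + p//400) mod 7 = (2057 + 514 - 20 + 5) mod 7 = 2556 mod 7 = 1 -> Tuesday (Mon=0 ... Sun=6)
Days before February (Jan): 31; February 1 index = (1 + 31) mod 7 = 4 -> Friday
Last day offset: 28 - 1 = 27 days
Weekday index = (4 + 27) mod 7 = 3

Thursday, February 28


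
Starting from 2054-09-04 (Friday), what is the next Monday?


Current: Friday
Target: Monday
Days ahead: 3

Next Monday: 2054-09-07


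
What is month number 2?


Month 2 of 12

February


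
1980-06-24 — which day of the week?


Date: June 24, 1980
Anchor: Jan 1, 1980. With p = 1980 - 1 = 1979: (p + p//4 - p//100 + p//400) mod 7 = (1979 + 494 - 19 + 4) mod 7 = 2458 mod 7 = 1 -> Tuesday (Mon=0 ... Sun=6)
Days before June (Jan-May): 152; offset = 152 + 24 - 1 = 175
Weekday index = (1 + 175) mod 7 = 1

Day of the week: Tuesday


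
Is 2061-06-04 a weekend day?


Anchor: Jan 1, 2061. With p = 2061 - 1 = 2060: (p + p//4 - p//100 + p//400) mod 7 = (2060 + 515 - 20 + 5) mod 7 = 2560 mod 7 = 5 -> Saturday (Mon=0 ... Sun=6)
Day of year: 155; offset = 154
Weekday index = (5 + 154) mod 7 = 5 -> Saturday
Weekend days: Saturday, Sunday

Yes


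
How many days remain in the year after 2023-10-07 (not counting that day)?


Day of year: 280 of 365
Remaining = 365 - 280

85 days


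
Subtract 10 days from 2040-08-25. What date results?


Start: 2040-08-25, subtract 10 days
25 - 10 = 15 stays within August 2040

Result: 2040-08-15


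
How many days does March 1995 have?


March 1995

31 days


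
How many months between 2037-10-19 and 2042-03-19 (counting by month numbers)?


From October 2037 to March 2042
5 years * 12 = 60 months, minus 7 months = 53

53 months


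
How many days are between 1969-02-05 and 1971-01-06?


From 1969-02-05 to 1971-01-06
1969-02-05: days before February = 31; day of year = 31 + 5 = 36
1971-01-06: day of year = 6
Rest of 1969: 365 - 36 = 329
Full years 1970 (365): 365
Total = 329 + 365 + 6 = 700

700 days


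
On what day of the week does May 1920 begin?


Target: May 1, 1920
Anchor: Jan 1, 1920. With p = 1920 - 1 = 1919: (p + p//4 - p//100 + p//400) mod 7 = (1919 + 479 - 19 + 4) mod 7 = 2383 mod 7 = 3 -> Thursday (Mon=0 ... Sun=6)
Days before May (Jan-Apr): 121 days
Weekday index = (3 + 121) mod 7 = 5

Saturday


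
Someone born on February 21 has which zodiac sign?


Date: February 21
Conventional tropical zodiac dates: Pisces from February 19 onward; Aries starts March 21
February 21 falls within the Pisces range

Pisces


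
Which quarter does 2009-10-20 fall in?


Month: October (month 10)
Q1: Jan-Mar, Q2: Apr-Jun, Q3: Jul-Sep, Q4: Oct-Dec

Q4


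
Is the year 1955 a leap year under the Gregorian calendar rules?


Gregorian leap year rule: divisible by 4, but not by 100, unless also by 400.
1955 is not divisible by 4 -> not a leap year

No


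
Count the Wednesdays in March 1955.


March 1955 has 31 days
Anchor: Jan 1, 1955. With p = 1955 - 1 = 1954: (p + p//4 - p//100 + p//400) mod 7 = (1954 + 488 - 19 + 4) mod 7 = 2427 mod 7 = 5 -> Saturday (Mon=0 ... Sun=6)
Days before March (Jan-Feb): 59; March 1 index = (5 + 59) mod 7 = 1 -> Tuesday
First Wednesday is March 2
Wednesdays: 2, 9, 16, 23, 30

5 Wednesdays


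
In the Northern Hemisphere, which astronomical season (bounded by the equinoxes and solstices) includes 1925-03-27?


Date: March 27
Astronomical Spring (approx.; exact equinox/solstice day varies by year): March 20 to June 20
March 27 falls within the Spring window

Spring


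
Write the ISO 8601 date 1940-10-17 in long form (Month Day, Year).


ISO 1940-10-17 parses as year=1940, month=10, day=17
Month 10 -> October

October 17, 1940


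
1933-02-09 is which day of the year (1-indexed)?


Date: February 9, 1933
Days in months 1 through 1: 31
Plus 9 days in February

Day of year: 40


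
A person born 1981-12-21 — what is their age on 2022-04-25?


Birth: 1981-12-21
Reference: 2022-04-25
Year difference: 2022 - 1981 = 41
Birthday not yet reached in 2022, subtract 1

40 years old


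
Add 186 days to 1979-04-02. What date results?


Start: 1979-04-02, add 186 days
April 1979 has 30 days: 30 - 2 = 28 days to April 30 -> 158 left
May 1979 has 31 days -> 127 left
June 1979 has 30 days -> 97 left
July 1979 has 31 days -> 66 left
August 1979 has 31 days -> 35 left
September 1979 has 30 days -> 5 left
October 1979: 5 <= 31 -> lands on October 5

Result: 1979-10-05


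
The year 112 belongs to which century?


Century = (year - 1) // 100 + 1
= (112 - 1) // 100 + 1
= 111 // 100 + 1
= 1 + 1

2nd century


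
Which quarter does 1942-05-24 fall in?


Month: May (month 5)
Q1: Jan-Mar, Q2: Apr-Jun, Q3: Jul-Sep, Q4: Oct-Dec

Q2


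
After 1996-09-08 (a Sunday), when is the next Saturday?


Current: Sunday
Target: Saturday
Days ahead: 6

Next Saturday: 1996-09-14


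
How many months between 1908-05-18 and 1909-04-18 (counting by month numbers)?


From May 1908 to April 1909
1 year * 12 = 12 months, minus 1 month = 11

11 months


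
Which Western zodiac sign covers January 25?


Date: January 25
Conventional tropical zodiac dates: Aquarius from January 20 onward; Pisces starts February 19
January 25 falls within the Aquarius range

Aquarius


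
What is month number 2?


Month 2 of 12

February


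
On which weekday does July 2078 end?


July 2078 has 31 days
Anchor: Jan 1, 2078. With p = 2078 - 1 = 2077: (p + p//4 - p//100 + p//400) mod 7 = (2077 + 519 - 20 + 5) mod 7 = 2581 mod 7 = 5 -> Saturday (Mon=0 ... Sun=6)
Days before July (Jan-Jun): 181; July 1 index = (5 + 181) mod 7 = 4 -> Friday
Last day offset: 31 - 1 = 30 days
Weekday index = (4 + 30) mod 7 = 6

Sunday, July 31


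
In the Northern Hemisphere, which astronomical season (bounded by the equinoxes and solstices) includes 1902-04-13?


Date: April 13
Astronomical Spring (approx.; exact equinox/solstice day varies by year): March 20 to June 20
April 13 falls within the Spring window

Spring


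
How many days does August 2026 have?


August 2026

31 days


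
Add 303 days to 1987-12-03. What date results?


Start: 1987-12-03, add 303 days
December 1987 has 31 days: 31 - 3 = 28 days to December 31 -> 275 left
January 1988 has 31 days -> 244 left
February 1988 has 29 days -> 215 left
March 1988 has 31 days -> 184 left
April 1988 has 30 days -> 154 left
May 1988 has 31 days -> 123 left
June 1988 has 30 days -> 93 left
July 1988 has 31 days -> 62 left
August 1988 has 31 days -> 31 left
September 1988 has 30 days -> 1 left
October 1988: 1 <= 31 -> lands on October 1

Result: 1988-10-01


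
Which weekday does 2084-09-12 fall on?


Date: September 12, 2084
Anchor: Jan 1, 2084. With p = 2084 - 1 = 2083: (p + p//4 - p//100 + p//400) mod 7 = (2083 + 520 - 20 + 5) mod 7 = 2588 mod 7 = 5 -> Saturday (Mon=0 ... Sun=6)
Days before September (Jan-Aug): 244; offset = 244 + 12 - 1 = 255
Weekday index = (5 + 255) mod 7 = 1

Day of the week: Tuesday


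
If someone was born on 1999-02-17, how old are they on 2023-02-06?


Birth: 1999-02-17
Reference: 2023-02-06
Year difference: 2023 - 1999 = 24
Birthday not yet reached in 2023, subtract 1

23 years old


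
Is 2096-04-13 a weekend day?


Anchor: Jan 1, 2096. With p = 2096 - 1 = 2095: (p + p//4 - p//100 + p//400) mod 7 = (2095 + 523 - 20 + 5) mod 7 = 2603 mod 7 = 6 -> Sunday (Mon=0 ... Sun=6)
Day of year: 104; offset = 103
Weekday index = (6 + 103) mod 7 = 4 -> Friday
Weekend days: Saturday, Sunday

No


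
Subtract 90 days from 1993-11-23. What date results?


Start: 1993-11-23, subtract 90 days
Back 23 days from November 23 reaches October 31, 1993 -> 67 left
October 1993 has 31 days -> back to September 30, 1993 -> 36 left
September 1993 has 30 days -> back to August 31, 1993 -> 6 left
August 1993: 31 - 6 = 25 -> lands on August 25

Result: 1993-08-25


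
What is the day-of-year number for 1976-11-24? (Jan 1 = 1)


Date: November 24, 1976
Days in months 1 through 10: 305
Plus 24 days in November

Day of year: 329


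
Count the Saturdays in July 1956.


July 1956 has 31 days
Anchor: Jan 1, 1956. With p = 1956 - 1 = 1955: (p + p//4 - p//100 + p//400) mod 7 = (1955 + 488 - 19 + 4) mod 7 = 2428 mod 7 = 6 -> Sunday (Mon=0 ... Sun=6)
Days before July (Jan-Jun): 182; July 1 index = (6 + 182) mod 7 = 6 -> Sunday
First Saturday is July 7
Saturdays: 7, 14, 21, 28

4 Saturdays


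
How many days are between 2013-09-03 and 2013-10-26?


From 2013-09-03 to 2013-10-26
2013-09-03: days before September = 31 + 28 + 31 + 30 + 31 + 30 + 31 + 31 = 243 (2013 is not a leap year); day of year = 243 + 3 = 246
2013-10-26: days before October = 31 + 28 + 31 + 30 + 31 + 30 + 31 + 31 + 30 = 273 (2013 is not a leap year); day of year = 273 + 26 = 299
Same year: 299 - 246 = 53

53 days


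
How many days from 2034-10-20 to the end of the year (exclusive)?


Day of year: 293 of 365
Remaining = 365 - 293

72 days


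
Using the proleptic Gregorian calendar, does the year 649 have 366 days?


Gregorian leap year rule: divisible by 4, but not by 100, unless also by 400.
649 is not divisible by 4 -> not a leap year

No


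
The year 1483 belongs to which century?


Century = (year - 1) // 100 + 1
= (1483 - 1) // 100 + 1
= 1482 // 100 + 1
= 14 + 1

15th century


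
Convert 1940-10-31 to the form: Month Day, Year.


ISO 1940-10-31 parses as year=1940, month=10, day=31
Month 10 -> October

October 31, 1940


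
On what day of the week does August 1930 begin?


Target: August 1, 1930
Anchor: Jan 1, 1930. With p = 1930 - 1 = 1929: (p + p//4 - p//100 + p//400) mod 7 = (1929 + 482 - 19 + 4) mod 7 = 2396 mod 7 = 2 -> Wednesday (Mon=0 ... Sun=6)
Days before August (Jan-Jul): 212 days
Weekday index = (2 + 212) mod 7 = 4

Friday


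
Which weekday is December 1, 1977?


Target: December 1, 1977
Anchor: Jan 1, 1977. With p = 1977 - 1 = 1976: (p + p//4 - p//100 + p//400) mod 7 = (1976 + 494 - 19 + 4) mod 7 = 2455 mod 7 = 5 -> Saturday (Mon=0 ... Sun=6)
Days before December (Jan-Nov): 334 days
Weekday index = (5 + 334) mod 7 = 3

Thursday


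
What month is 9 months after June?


June is month 6
6 + 9 = 15; wrap: 15 - 12 = 3

March


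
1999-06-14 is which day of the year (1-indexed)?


Date: June 14, 1999
Days in months 1 through 5: 151
Plus 14 days in June

Day of year: 165


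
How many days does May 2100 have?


May 2100

31 days


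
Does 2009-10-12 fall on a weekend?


Anchor: Jan 1, 2009. With p = 2009 - 1 = 2008: (p + p//4 - p//100 + p//400) mod 7 = (2008 + 502 - 20 + 5) mod 7 = 2495 mod 7 = 3 -> Thursday (Mon=0 ... Sun=6)
Day of year: 285; offset = 284
Weekday index = (3 + 284) mod 7 = 0 -> Monday
Weekend days: Saturday, Sunday

No


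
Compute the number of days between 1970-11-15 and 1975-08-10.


From 1970-11-15 to 1975-08-10
1970-11-15: days before November = 31 + 28 + 31 + 30 + 31 + 30 + 31 + 31 + 30 + 31 = 304 (1970 is not a leap year); day of year = 304 + 15 = 319
1975-08-10: days before August = 31 + 28 + 31 + 30 + 31 + 30 + 31 = 212 (1975 is not a leap year); day of year = 212 + 10 = 222
Rest of 1970: 365 - 319 = 46
Full years 1971 (365), 1972 (366), 1973 (365), 1974 (365): 1461
Total = 46 + 1461 + 222 = 1729

1729 days


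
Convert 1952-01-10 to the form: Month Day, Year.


ISO 1952-01-10 parses as year=1952, month=01, day=10
Month 1 -> January

January 10, 1952


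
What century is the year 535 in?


Century = (year - 1) // 100 + 1
= (535 - 1) // 100 + 1
= 534 // 100 + 1
= 5 + 1

6th century


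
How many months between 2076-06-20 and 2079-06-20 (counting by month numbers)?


From June 2076 to June 2079
3 years * 12 = 36 months = 36

36 months


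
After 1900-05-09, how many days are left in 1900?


Day of year: 129 of 365
Remaining = 365 - 129

236 days


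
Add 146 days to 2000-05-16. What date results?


Start: 2000-05-16, add 146 days
May 2000 has 31 days: 31 - 16 = 15 days to May 31 -> 131 left
June 2000 has 30 days -> 101 left
July 2000 has 31 days -> 70 left
August 2000 has 31 days -> 39 left
September 2000 has 30 days -> 9 left
October 2000: 9 <= 31 -> lands on October 9

Result: 2000-10-09


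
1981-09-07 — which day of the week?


Date: September 7, 1981
Anchor: Jan 1, 1981. With p = 1981 - 1 = 1980: (p + p//4 - p//100 + p//400) mod 7 = (1980 + 495 - 19 + 4) mod 7 = 2460 mod 7 = 3 -> Thursday (Mon=0 ... Sun=6)
Days before September (Jan-Aug): 243; offset = 243 + 7 - 1 = 249
Weekday index = (3 + 249) mod 7 = 0

Day of the week: Monday


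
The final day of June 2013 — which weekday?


June 2013 has 30 days
Anchor: Jan 1, 2013. With p = 2013 - 1 = 2012: (p + p//4 - p//100 + p//400) mod 7 = (2012 + 503 - 20 + 5) mod 7 = 2500 mod 7 = 1 -> Tuesday (Mon=0 ... Sun=6)
Days before June (Jan-May): 151; June 1 index = (1 + 151) mod 7 = 5 -> Saturday
Last day offset: 30 - 1 = 29 days
Weekday index = (5 + 29) mod 7 = 6

Sunday, June 30


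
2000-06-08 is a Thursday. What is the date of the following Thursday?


Current: Thursday
Target: Thursday
Days ahead: 7

Next Thursday: 2000-06-15


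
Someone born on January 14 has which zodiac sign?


Date: January 14
Conventional tropical zodiac dates: Capricorn from December 22 onward; Aquarius starts January 20
January 14 falls within the Capricorn range

Capricorn


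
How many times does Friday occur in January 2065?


January 2065 has 31 days
Anchor: Jan 1, 2065. With p = 2065 - 1 = 2064: (p + p//4 - p//100 + p//400) mod 7 = (2064 + 516 - 20 + 5) mod 7 = 2565 mod 7 = 3 -> Thursday (Mon=0 ... Sun=6)
January 1 is the anchor itself -> Thursday
First Friday is January 2
Fridays: 2, 9, 16, 23, 30

5 Fridays


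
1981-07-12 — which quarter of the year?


Month: July (month 7)
Q1: Jan-Mar, Q2: Apr-Jun, Q3: Jul-Sep, Q4: Oct-Dec

Q3


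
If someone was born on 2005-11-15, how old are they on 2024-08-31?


Birth: 2005-11-15
Reference: 2024-08-31
Year difference: 2024 - 2005 = 19
Birthday not yet reached in 2024, subtract 1

18 years old


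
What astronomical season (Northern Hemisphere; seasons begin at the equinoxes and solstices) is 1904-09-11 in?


Date: September 11
Astronomical Summer (approx.; exact equinox/solstice day varies by year): June 21 to September 21
September 11 falls within the Summer window

Summer


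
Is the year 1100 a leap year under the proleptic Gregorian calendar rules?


Gregorian leap year rule: divisible by 4, but not by 100, unless also by 400.
1100 is divisible by 100 but not 400 -> not a leap year

No


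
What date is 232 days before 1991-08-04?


Start: 1991-08-04, subtract 232 days
Back 4 days from August 4 reaches July 31, 1991 -> 228 left
July 1991 has 31 days -> back to June 30, 1991 -> 197 left
June 1991 has 30 days -> back to May 31, 1991 -> 167 left
May 1991 has 31 days -> back to April 30, 1991 -> 136 left
April 1991 has 30 days -> back to March 31, 1991 -> 106 left
March 1991 has 31 days -> back to February 28, 1991 -> 75 left
February 1991 has 28 days -> back to January 31, 1991 -> 47 left
January 1991 has 31 days -> back to December 31, 1990 -> 16 left
December 1990: 31 - 16 = 15 -> lands on December 15

Result: 1990-12-15


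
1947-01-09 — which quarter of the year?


Month: January (month 1)
Q1: Jan-Mar, Q2: Apr-Jun, Q3: Jul-Sep, Q4: Oct-Dec

Q1


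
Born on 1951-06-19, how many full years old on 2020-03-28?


Birth: 1951-06-19
Reference: 2020-03-28
Year difference: 2020 - 1951 = 69
Birthday not yet reached in 2020, subtract 1

68 years old


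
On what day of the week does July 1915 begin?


Target: July 1, 1915
Anchor: Jan 1, 1915. With p = 1915 - 1 = 1914: (p + p//4 - p//100 + p//400) mod 7 = (1914 + 478 - 19 + 4) mod 7 = 2377 mod 7 = 4 -> Friday (Mon=0 ... Sun=6)
Days before July (Jan-Jun): 181 days
Weekday index = (4 + 181) mod 7 = 3

Thursday


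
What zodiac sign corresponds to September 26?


Date: September 26
Conventional tropical zodiac dates: Libra from September 23 onward; Scorpio starts October 23
September 26 falls within the Libra range

Libra


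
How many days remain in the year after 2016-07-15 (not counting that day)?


Day of year: 197 of 366
Remaining = 366 - 197

169 days


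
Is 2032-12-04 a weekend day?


Anchor: Jan 1, 2032. With p = 2032 - 1 = 2031: (p + p//4 - p//100 + p//400) mod 7 = (2031 + 507 - 20 + 5) mod 7 = 2523 mod 7 = 3 -> Thursday (Mon=0 ... Sun=6)
Day of year: 339; offset = 338
Weekday index = (3 + 338) mod 7 = 5 -> Saturday
Weekend days: Saturday, Sunday

Yes


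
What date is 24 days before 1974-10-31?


Start: 1974-10-31, subtract 24 days
31 - 24 = 7 stays within October 1974

Result: 1974-10-07


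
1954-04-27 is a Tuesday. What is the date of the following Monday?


Current: Tuesday
Target: Monday
Days ahead: 6

Next Monday: 1954-05-03


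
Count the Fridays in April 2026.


April 2026 has 30 days
Anchor: Jan 1, 2026. With p = 2026 - 1 = 2025: (p + p//4 - p//100 + p//400) mod 7 = (2025 + 506 - 20 + 5) mod 7 = 2516 mod 7 = 3 -> Thursday (Mon=0 ... Sun=6)
Days before April (Jan-Mar): 90; April 1 index = (3 + 90) mod 7 = 2 -> Wednesday
First Friday is April 3
Fridays: 3, 10, 17, 24

4 Fridays


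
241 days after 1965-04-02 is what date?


Start: 1965-04-02, add 241 days
April 1965 has 30 days: 30 - 2 = 28 days to April 30 -> 213 left
May 1965 has 31 days -> 182 left
June 1965 has 30 days -> 152 left
July 1965 has 31 days -> 121 left
August 1965 has 31 days -> 90 left
September 1965 has 30 days -> 60 left
October 1965 has 31 days -> 29 left
November 1965: 29 <= 30 -> lands on November 29

Result: 1965-11-29


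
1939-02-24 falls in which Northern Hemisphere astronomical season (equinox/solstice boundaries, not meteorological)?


Date: February 24
Astronomical Winter (approx.; exact equinox/solstice day varies by year): December 21 to March 19
February 24 falls within the Winter window

Winter


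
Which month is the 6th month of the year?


Month 6 of 12

June


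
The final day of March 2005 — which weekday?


March 2005 has 31 days
Anchor: Jan 1, 2005. With p = 2005 - 1 = 2004: (p + p//4 - p//100 + p//400) mod 7 = (2004 + 501 - 20 + 5) mod 7 = 2490 mod 7 = 5 -> Saturday (Mon=0 ... Sun=6)
Days before March (Jan-Feb): 59; March 1 index = (5 + 59) mod 7 = 1 -> Tuesday
Last day offset: 31 - 1 = 30 days
Weekday index = (1 + 30) mod 7 = 3

Thursday, March 31


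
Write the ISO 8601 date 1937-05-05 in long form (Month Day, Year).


ISO 1937-05-05 parses as year=1937, month=05, day=05
Month 5 -> May

May 5, 1937


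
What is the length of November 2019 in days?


November 2019

30 days


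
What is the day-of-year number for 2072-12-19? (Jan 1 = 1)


Date: December 19, 2072
Days in months 1 through 11: 335
Plus 19 days in December

Day of year: 354


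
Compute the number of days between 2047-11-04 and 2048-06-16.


From 2047-11-04 to 2048-06-16
2047-11-04: days before November = 31 + 28 + 31 + 30 + 31 + 30 + 31 + 31 + 30 + 31 = 304 (2047 is not a leap year); day of year = 304 + 4 = 308
2048-06-16: days before June = 31 + 29 + 31 + 30 + 31 = 152 (2048 is a leap year); day of year = 152 + 16 = 168
Rest of 2047: 365 - 308 = 57
Total = 57 + 168 = 225

225 days


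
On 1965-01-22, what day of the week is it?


Date: January 22, 1965
Anchor: Jan 1, 1965. With p = 1965 - 1 = 1964: (p + p//4 - p//100 + p//400) mod 7 = (1964 + 491 - 19 + 4) mod 7 = 2440 mod 7 = 4 -> Friday (Mon=0 ... Sun=6)
Days into year = 22 - 1 = 21
Weekday index = (4 + 21) mod 7 = 4

Day of the week: Friday


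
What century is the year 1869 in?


Century = (year - 1) // 100 + 1
= (1869 - 1) // 100 + 1
= 1868 // 100 + 1
= 18 + 1

19th century


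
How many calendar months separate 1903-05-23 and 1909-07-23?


From May 1903 to July 1909
6 years * 12 = 72 months, plus 2 months = 74

74 months


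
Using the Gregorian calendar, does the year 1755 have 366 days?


Gregorian leap year rule: divisible by 4, but not by 100, unless also by 400.
1755 is not divisible by 4 -> not a leap year

No


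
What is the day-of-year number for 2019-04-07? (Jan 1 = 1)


Date: April 7, 2019
Days in months 1 through 3: 90
Plus 7 days in April

Day of year: 97


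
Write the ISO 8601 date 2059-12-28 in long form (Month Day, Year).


ISO 2059-12-28 parses as year=2059, month=12, day=28
Month 12 -> December

December 28, 2059


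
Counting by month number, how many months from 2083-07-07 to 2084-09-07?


From July 2083 to September 2084
1 year * 12 = 12 months, plus 2 months = 14

14 months


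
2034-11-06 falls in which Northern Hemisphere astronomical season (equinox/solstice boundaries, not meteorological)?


Date: November 6
Astronomical Autumn (approx.; exact equinox/solstice day varies by year): September 22 to December 20
November 6 falls within the Autumn window

Autumn


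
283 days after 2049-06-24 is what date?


Start: 2049-06-24, add 283 days
June 2049 has 30 days: 30 - 24 = 6 days to June 30 -> 277 left
July 2049 has 31 days -> 246 left
August 2049 has 31 days -> 215 left
September 2049 has 30 days -> 185 left
October 2049 has 31 days -> 154 left
November 2049 has 30 days -> 124 left
December 2049 has 31 days -> 93 left
January 2050 has 31 days -> 62 left
February 2050 has 28 days -> 34 left
March 2050 has 31 days -> 3 left
April 2050: 3 <= 30 -> lands on April 3

Result: 2050-04-03


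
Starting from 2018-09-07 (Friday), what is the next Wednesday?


Current: Friday
Target: Wednesday
Days ahead: 5

Next Wednesday: 2018-09-12


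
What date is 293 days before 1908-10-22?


Start: 1908-10-22, subtract 293 days
Back 22 days from October 22 reaches September 30, 1908 -> 271 left
September 1908 has 30 days -> back to August 31, 1908 -> 241 left
August 1908 has 31 days -> back to July 31, 1908 -> 210 left
July 1908 has 31 days -> back to June 30, 1908 -> 179 left
June 1908 has 30 days -> back to May 31, 1908 -> 149 left
May 1908 has 31 days -> back to April 30, 1908 -> 118 left
April 1908 has 30 days -> back to March 31, 1908 -> 88 left
March 1908 has 31 days -> back to February 29, 1908 -> 57 left
February 1908 has 29 days -> back to January 31, 1908 -> 28 left
January 1908: 31 - 28 = 3 -> lands on January 3

Result: 1908-01-03


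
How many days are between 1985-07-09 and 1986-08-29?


From 1985-07-09 to 1986-08-29
1985-07-09: days before July = 31 + 28 + 31 + 30 + 31 + 30 = 181 (1985 is not a leap year); day of year = 181 + 9 = 190
1986-08-29: days before August = 31 + 28 + 31 + 30 + 31 + 30 + 31 = 212 (1986 is not a leap year); day of year = 212 + 29 = 241
Rest of 1985: 365 - 190 = 175
Total = 175 + 241 = 416

416 days


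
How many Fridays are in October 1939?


October 1939 has 31 days
Anchor: Jan 1, 1939. With p = 1939 - 1 = 1938: (p + p//4 - p//100 + p//400) mod 7 = (1938 + 484 - 19 + 4) mod 7 = 2407 mod 7 = 6 -> Sunday (Mon=0 ... Sun=6)
Days before October (Jan-Sep): 273; October 1 index = (6 + 273) mod 7 = 6 -> Sunday
First Friday is October 6
Fridays: 6, 13, 20, 27

4 Fridays


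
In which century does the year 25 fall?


Century = (year - 1) // 100 + 1
= (25 - 1) // 100 + 1
= 24 // 100 + 1
= 0 + 1

1st century


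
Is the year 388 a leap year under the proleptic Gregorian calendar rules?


Gregorian leap year rule: divisible by 4, but not by 100, unless also by 400.
388 is divisible by 4 but not 100 -> leap year

Yes


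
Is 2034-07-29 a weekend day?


Anchor: Jan 1, 2034. With p = 2034 - 1 = 2033: (p + p//4 - p//100 + p//400) mod 7 = (2033 + 508 - 20 + 5) mod 7 = 2526 mod 7 = 6 -> Sunday (Mon=0 ... Sun=6)
Day of year: 210; offset = 209
Weekday index = (6 + 209) mod 7 = 5 -> Saturday
Weekend days: Saturday, Sunday

Yes


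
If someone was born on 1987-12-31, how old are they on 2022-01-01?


Birth: 1987-12-31
Reference: 2022-01-01
Year difference: 2022 - 1987 = 35
Birthday not yet reached in 2022, subtract 1

34 years old


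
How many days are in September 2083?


September 2083

30 days


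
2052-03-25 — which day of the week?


Date: March 25, 2052
Anchor: Jan 1, 2052. With p = 2052 - 1 = 2051: (p + p//4 - p//100 + p//400) mod 7 = (2051 + 512 - 20 + 5) mod 7 = 2548 mod 7 = 0 -> Monday (Mon=0 ... Sun=6)
Days before March (Jan-Feb): 60; offset = 60 + 25 - 1 = 84
Weekday index = (0 + 84) mod 7 = 0

Day of the week: Monday


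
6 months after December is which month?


December is month 12
12 + 6 = 18; wrap: 18 - 12 = 6

June


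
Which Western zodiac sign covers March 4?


Date: March 4
Conventional tropical zodiac dates: Pisces from February 19 onward; Aries starts March 21
March 4 falls within the Pisces range

Pisces


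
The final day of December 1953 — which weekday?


December 1953 has 31 days
Anchor: Jan 1, 1953. With p = 1953 - 1 = 1952: (p + p//4 - p//100 + p//400) mod 7 = (1952 + 488 - 19 + 4) mod 7 = 2425 mod 7 = 3 -> Thursday (Mon=0 ... Sun=6)
Days before December (Jan-Nov): 334; December 1 index = (3 + 334) mod 7 = 1 -> Tuesday
Last day offset: 31 - 1 = 30 days
Weekday index = (1 + 30) mod 7 = 3

Thursday, December 31


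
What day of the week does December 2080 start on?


Target: December 1, 2080
Anchor: Jan 1, 2080. With p = 2080 - 1 = 2079: (p + p//4 - p//100 + p//400) mod 7 = (2079 + 519 - 20 + 5) mod 7 = 2583 mod 7 = 0 -> Monday (Mon=0 ... Sun=6)
Days before December (Jan-Nov): 335 days
Weekday index = (0 + 335) mod 7 = 6

Sunday


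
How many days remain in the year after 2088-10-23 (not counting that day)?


Day of year: 297 of 366
Remaining = 366 - 297

69 days


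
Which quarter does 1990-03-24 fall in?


Month: March (month 3)
Q1: Jan-Mar, Q2: Apr-Jun, Q3: Jul-Sep, Q4: Oct-Dec

Q1


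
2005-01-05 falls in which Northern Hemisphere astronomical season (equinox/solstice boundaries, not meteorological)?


Date: January 5
Astronomical Winter (approx.; exact equinox/solstice day varies by year): December 21 to March 19
January 5 falls within the Winter window

Winter


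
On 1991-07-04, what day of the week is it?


Date: July 4, 1991
Anchor: Jan 1, 1991. With p = 1991 - 1 = 1990: (p + p//4 - p//100 + p//400) mod 7 = (1990 + 497 - 19 + 4) mod 7 = 2472 mod 7 = 1 -> Tuesday (Mon=0 ... Sun=6)
Days before July (Jan-Jun): 181; offset = 181 + 4 - 1 = 184
Weekday index = (1 + 184) mod 7 = 3

Day of the week: Thursday


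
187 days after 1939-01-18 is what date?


Start: 1939-01-18, add 187 days
January 1939 has 31 days: 31 - 18 = 13 days to January 31 -> 174 left
February 1939 has 28 days -> 146 left
March 1939 has 31 days -> 115 left
April 1939 has 30 days -> 85 left
May 1939 has 31 days -> 54 left
June 1939 has 30 days -> 24 left
July 1939: 24 <= 31 -> lands on July 24

Result: 1939-07-24


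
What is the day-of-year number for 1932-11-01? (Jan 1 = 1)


Date: November 1, 1932
Days in months 1 through 10: 305
Plus 1 days in November

Day of year: 306


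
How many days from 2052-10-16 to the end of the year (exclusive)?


Day of year: 290 of 366
Remaining = 366 - 290

76 days


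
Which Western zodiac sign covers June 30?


Date: June 30
Conventional tropical zodiac dates: Cancer from June 21 onward; Leo starts July 23
June 30 falls within the Cancer range

Cancer


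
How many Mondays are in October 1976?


October 1976 has 31 days
Anchor: Jan 1, 1976. With p = 1976 - 1 = 1975: (p + p//4 - p//100 + p//400) mod 7 = (1975 + 493 - 19 + 4) mod 7 = 2453 mod 7 = 3 -> Thursday (Mon=0 ... Sun=6)
Days before October (Jan-Sep): 274; October 1 index = (3 + 274) mod 7 = 4 -> Friday
First Monday is October 4
Mondays: 4, 11, 18, 25

4 Mondays


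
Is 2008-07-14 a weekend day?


Anchor: Jan 1, 2008. With p = 2008 - 1 = 2007: (p + p//4 - p//100 + p//400) mod 7 = (2007 + 501 - 20 + 5) mod 7 = 2493 mod 7 = 1 -> Tuesday (Mon=0 ... Sun=6)
Day of year: 196; offset = 195
Weekday index = (1 + 195) mod 7 = 0 -> Monday
Weekend days: Saturday, Sunday

No


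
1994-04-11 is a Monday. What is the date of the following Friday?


Current: Monday
Target: Friday
Days ahead: 4

Next Friday: 1994-04-15


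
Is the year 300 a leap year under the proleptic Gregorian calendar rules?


Gregorian leap year rule: divisible by 4, but not by 100, unless also by 400.
300 is divisible by 100 but not 400 -> not a leap year

No


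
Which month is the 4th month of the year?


Month 4 of 12

April


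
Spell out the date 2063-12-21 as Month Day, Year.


ISO 2063-12-21 parses as year=2063, month=12, day=21
Month 12 -> December

December 21, 2063


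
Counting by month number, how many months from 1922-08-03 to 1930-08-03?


From August 1922 to August 1930
8 years * 12 = 96 months = 96

96 months


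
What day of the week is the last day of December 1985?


December 1985 has 31 days
Anchor: Jan 1, 1985. With p = 1985 - 1 = 1984: (p + p//4 - p//100 + p//400) mod 7 = (1984 + 496 - 19 + 4) mod 7 = 2465 mod 7 = 1 -> Tuesday (Mon=0 ... Sun=6)
Days before December (Jan-Nov): 334; December 1 index = (1 + 334) mod 7 = 6 -> Sunday
Last day offset: 31 - 1 = 30 days
Weekday index = (6 + 30) mod 7 = 1

Tuesday, December 31


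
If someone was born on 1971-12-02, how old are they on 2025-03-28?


Birth: 1971-12-02
Reference: 2025-03-28
Year difference: 2025 - 1971 = 54
Birthday not yet reached in 2025, subtract 1

53 years old


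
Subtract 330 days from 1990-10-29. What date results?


Start: 1990-10-29, subtract 330 days
Back 29 days from October 29 reaches September 30, 1990 -> 301 left
September 1990 has 30 days -> back to August 31, 1990 -> 271 left
August 1990 has 31 days -> back to July 31, 1990 -> 240 left
July 1990 has 31 days -> back to June 30, 1990 -> 209 left
June 1990 has 30 days -> back to May 31, 1990 -> 179 left
May 1990 has 31 days -> back to April 30, 1990 -> 148 left
April 1990 has 30 days -> back to March 31, 1990 -> 118 left
March 1990 has 31 days -> back to February 28, 1990 -> 87 left
February 1990 has 28 days -> back to January 31, 1990 -> 59 left
January 1990 has 31 days -> back to December 31, 1989 -> 28 left
December 1989: 31 - 28 = 3 -> lands on December 3

Result: 1989-12-03


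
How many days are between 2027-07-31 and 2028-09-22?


From 2027-07-31 to 2028-09-22
2027-07-31: days before July = 31 + 28 + 31 + 30 + 31 + 30 = 181 (2027 is not a leap year); day of year = 181 + 31 = 212
2028-09-22: days before September = 31 + 29 + 31 + 30 + 31 + 30 + 31 + 31 = 244 (2028 is a leap year); day of year = 244 + 22 = 266
Rest of 2027: 365 - 212 = 153
Total = 153 + 266 = 419

419 days


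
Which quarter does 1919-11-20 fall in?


Month: November (month 11)
Q1: Jan-Mar, Q2: Apr-Jun, Q3: Jul-Sep, Q4: Oct-Dec

Q4


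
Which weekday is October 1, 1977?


Target: October 1, 1977
Anchor: Jan 1, 1977. With p = 1977 - 1 = 1976: (p + p//4 - p//100 + p//400) mod 7 = (1976 + 494 - 19 + 4) mod 7 = 2455 mod 7 = 5 -> Saturday (Mon=0 ... Sun=6)
Days before October (Jan-Sep): 273 days
Weekday index = (5 + 273) mod 7 = 5

Saturday


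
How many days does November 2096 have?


November 2096

30 days


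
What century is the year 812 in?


Century = (year - 1) // 100 + 1
= (812 - 1) // 100 + 1
= 811 // 100 + 1
= 8 + 1

9th century


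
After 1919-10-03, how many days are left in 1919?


Day of year: 276 of 365
Remaining = 365 - 276

89 days


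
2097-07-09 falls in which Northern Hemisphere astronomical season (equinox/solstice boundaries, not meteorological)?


Date: July 9
Astronomical Summer (approx.; exact equinox/solstice day varies by year): June 21 to September 21
July 9 falls within the Summer window

Summer


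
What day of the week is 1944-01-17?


Date: January 17, 1944
Anchor: Jan 1, 1944. With p = 1944 - 1 = 1943: (p + p//4 - p//100 + p//400) mod 7 = (1943 + 485 - 19 + 4) mod 7 = 2413 mod 7 = 5 -> Saturday (Mon=0 ... Sun=6)
Days into year = 17 - 1 = 16
Weekday index = (5 + 16) mod 7 = 0

Day of the week: Monday


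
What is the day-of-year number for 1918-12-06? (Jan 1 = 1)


Date: December 6, 1918
Days in months 1 through 11: 334
Plus 6 days in December

Day of year: 340


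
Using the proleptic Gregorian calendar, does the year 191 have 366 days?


Gregorian leap year rule: divisible by 4, but not by 100, unless also by 400.
191 is not divisible by 4 -> not a leap year

No


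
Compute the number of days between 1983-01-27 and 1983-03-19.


From 1983-01-27 to 1983-03-19
1983-01-27: day of year = 27
1983-03-19: days before March = 31 + 28 = 59 (1983 is not a leap year); day of year = 59 + 19 = 78
Same year: 78 - 27 = 51

51 days


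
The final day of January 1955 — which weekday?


January 1955 has 31 days
Anchor: Jan 1, 1955. With p = 1955 - 1 = 1954: (p + p//4 - p//100 + p//400) mod 7 = (1954 + 488 - 19 + 4) mod 7 = 2427 mod 7 = 5 -> Saturday (Mon=0 ... Sun=6)
January 1 is the anchor itself -> Saturday
Last day offset: 31 - 1 = 30 days
Weekday index = (5 + 30) mod 7 = 0

Monday, January 31


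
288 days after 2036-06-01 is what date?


Start: 2036-06-01, add 288 days
June 2036 has 30 days: 30 - 1 = 29 days to June 30 -> 259 left
July 2036 has 31 days -> 228 left
August 2036 has 31 days -> 197 left
September 2036 has 30 days -> 167 left
October 2036 has 31 days -> 136 left
November 2036 has 30 days -> 106 left
December 2036 has 31 days -> 75 left
January 2037 has 31 days -> 44 left
February 2037 has 28 days -> 16 left
March 2037: 16 <= 31 -> lands on March 16

Result: 2037-03-16


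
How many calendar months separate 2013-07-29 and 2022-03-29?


From July 2013 to March 2022
9 years * 12 = 108 months, minus 4 months = 104

104 months


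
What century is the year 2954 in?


Century = (year - 1) // 100 + 1
= (2954 - 1) // 100 + 1
= 2953 // 100 + 1
= 29 + 1

30th century


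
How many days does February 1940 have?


February 1940 (leap year: yes)

29 days


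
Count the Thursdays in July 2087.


July 2087 has 31 days
Anchor: Jan 1, 2087. With p = 2087 - 1 = 2086: (p + p//4 - p//100 + p//400) mod 7 = (2086 + 521 - 20 + 5) mod 7 = 2592 mod 7 = 2 -> Wednesday (Mon=0 ... Sun=6)
Days before July (Jan-Jun): 181; July 1 index = (2 + 181) mod 7 = 1 -> Tuesday
First Thursday is July 3
Thursdays: 3, 10, 17, 24, 31

5 Thursdays
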